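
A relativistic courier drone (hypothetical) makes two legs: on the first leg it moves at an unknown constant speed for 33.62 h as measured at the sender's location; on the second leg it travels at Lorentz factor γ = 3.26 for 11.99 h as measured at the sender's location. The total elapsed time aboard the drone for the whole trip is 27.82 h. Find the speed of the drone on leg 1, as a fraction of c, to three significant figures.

Leg 1: speed unknown; τ_1 = 33.62/γ_1.
Leg 2: γ = 3.26; τ_2 = 11.99/3.260 = 3.678 h.
Total proper time: τ_1 + 3.678 = 27.82, so τ_1 = 27.82 − 3.678 = 24.14 h.
γ_1 = 33.62/24.14 = 1.393; β = √(1 − 1/γ²) = √0.4844.

β = 0.696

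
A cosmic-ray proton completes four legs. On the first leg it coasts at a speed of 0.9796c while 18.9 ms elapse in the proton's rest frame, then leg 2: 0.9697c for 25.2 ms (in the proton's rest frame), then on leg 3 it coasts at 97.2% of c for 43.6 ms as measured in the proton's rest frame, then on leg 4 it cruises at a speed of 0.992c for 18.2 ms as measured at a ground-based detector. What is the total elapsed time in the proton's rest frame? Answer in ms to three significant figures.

Leg 1: 18.9 ms is already measured in the proton's rest frame.
Leg 2: 25.2 ms is already measured in the proton's rest frame.
Leg 3: 43.6 ms is already measured in the proton's rest frame.
Leg 4: γ = 1/√(1 − 0.992²) = 1/√0.01594 = 7.922; τ_4 = 18.2/7.922 = 2.298 ms.
Total: 18.90 + 25.20 + 43.60 + 2.298 ms.

τ = 90.0 ms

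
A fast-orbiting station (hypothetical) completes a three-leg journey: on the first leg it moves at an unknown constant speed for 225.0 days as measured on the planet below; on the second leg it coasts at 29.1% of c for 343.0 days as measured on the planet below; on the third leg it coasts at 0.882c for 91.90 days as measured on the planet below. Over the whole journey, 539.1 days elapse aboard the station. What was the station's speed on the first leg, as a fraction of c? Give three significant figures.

Leg 1: speed unknown; τ_1 = 225.0/γ_1.
Leg 2: β = 0.291; γ = 1/√(1 − 0.291²) = 1/√0.9153 = 1.045; τ_2 = 343.0/1.045 = 328.2 days.
Leg 3: γ = 1/√(1 − 0.882²) = 1/√0.2221 = 2.122; τ_3 = 91.90/2.122 = 43.31 days.
Total proper time: τ_1 + 328.2 + 43.31 = 539.1, so τ_1 = 539.1 − 371.5 = 167.6 days.
γ_1 = 225.0/167.6 = 1.342; β = √(1 − 1/γ²) = √0.4449.

β = 0.667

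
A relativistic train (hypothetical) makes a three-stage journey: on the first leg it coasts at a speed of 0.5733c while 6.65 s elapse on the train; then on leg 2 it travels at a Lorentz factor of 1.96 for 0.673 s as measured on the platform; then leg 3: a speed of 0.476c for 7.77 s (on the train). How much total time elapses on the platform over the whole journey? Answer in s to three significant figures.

Δt = 17.6 s

Leg 1: γ = 1/√(1 − 0.5733²) = 1/√0.6713 = 1.220; Δt_1 = 1.220 × 6.65 = 8.116 s.
Leg 2: 0.673 s is already measured on the platform.
Leg 3: γ = 1/√(1 − 0.476²) = 1/√0.7734 = 1.137; Δt_3 = 1.137 × 7.77 = 8.835 s.
Total: 8.116 + 0.6730 + 8.835 s.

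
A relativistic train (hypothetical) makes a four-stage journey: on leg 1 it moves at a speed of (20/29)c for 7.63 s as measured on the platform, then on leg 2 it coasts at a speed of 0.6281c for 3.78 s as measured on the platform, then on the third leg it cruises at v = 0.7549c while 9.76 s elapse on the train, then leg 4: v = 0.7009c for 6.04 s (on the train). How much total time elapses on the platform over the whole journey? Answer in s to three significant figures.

Leg 1: 7.63 s is already measured on the platform.
Leg 2: 3.78 s is already measured on the platform.
Leg 3: γ = 1/√(1 − 0.7549²) = 1/√0.4301 = 1.525; Δt_3 = 1.525 × 9.76 = 14.88 s.
Leg 4: γ = 1/√(1 − 0.7009²) = 1/√0.5087 = 1.402; Δt_4 = 1.402 × 6.04 = 8.468 s.
Total: 7.630 + 3.780 + 14.88 + 8.468 s.

Δt = 34.8 s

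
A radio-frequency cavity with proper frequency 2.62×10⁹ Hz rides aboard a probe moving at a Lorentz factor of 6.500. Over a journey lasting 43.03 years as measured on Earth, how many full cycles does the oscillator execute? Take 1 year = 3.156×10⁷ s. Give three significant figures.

N = 5.47×10¹⁷

γ = 6.500
The oscillator's own cycle count is N = f × τ where τ is the proper time aboard the probe. τ = Δt/γ = 43.03/6.500 = 6.620 years = 2.089×10⁸ s.
N = 2.62×10⁹ × 2.089×10⁸ = 5.474×10¹⁷.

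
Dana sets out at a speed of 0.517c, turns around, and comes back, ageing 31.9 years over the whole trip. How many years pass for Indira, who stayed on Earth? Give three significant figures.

γ = 1/√(1 − 0.517²) = 1/√0.7327 = 1.168
Earth-frame duration is the dilated interval: Δt = γτ = 1.168 × 31.9 years.

Δt = 37.3 years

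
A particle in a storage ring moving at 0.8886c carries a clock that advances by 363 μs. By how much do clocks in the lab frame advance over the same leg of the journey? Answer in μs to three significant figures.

Δt = 791 μs

γ = 1/√(1 − 0.8886²) = 1/√0.2104 = 2.180
The interval measured in the particle's rest frame is the proper time (both events occur at the same place in that frame); the lab-frame interval is Δt = γτ = 2.180 × 363 μs.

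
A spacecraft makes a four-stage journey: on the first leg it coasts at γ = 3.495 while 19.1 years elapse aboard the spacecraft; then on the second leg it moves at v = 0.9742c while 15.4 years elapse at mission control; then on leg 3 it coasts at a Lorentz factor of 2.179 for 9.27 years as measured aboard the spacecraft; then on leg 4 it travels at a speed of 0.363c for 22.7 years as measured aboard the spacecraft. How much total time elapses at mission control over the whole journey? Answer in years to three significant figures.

Δt = 127 years

Leg 1: γ = 3.495; Δt_1 = 3.495 × 19.1 = 66.75 years.
Leg 2: 15.4 years is already measured at mission control.
Leg 3: γ = 2.179; Δt_3 = 2.179 × 9.27 = 20.20 years.
Leg 4: γ = 1/√(1 − 0.363²) = 1/√0.8682 = 1.073; Δt_4 = 1.073 × 22.7 = 24.36 years.
Total: 66.75 + 15.40 + 20.20 + 24.36 years.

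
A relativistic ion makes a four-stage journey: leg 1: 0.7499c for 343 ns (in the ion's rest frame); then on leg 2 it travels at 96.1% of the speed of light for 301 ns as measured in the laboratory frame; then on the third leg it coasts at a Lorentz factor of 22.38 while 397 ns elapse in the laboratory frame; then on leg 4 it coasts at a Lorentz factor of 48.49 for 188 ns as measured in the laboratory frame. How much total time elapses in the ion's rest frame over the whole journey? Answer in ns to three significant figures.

Leg 1: 343 ns is already measured in the ion's rest frame.
Leg 2: β = 0.961; γ = 1/√(1 − 0.961²) = 1/√0.07648 = 3.616; τ_2 = 301/3.616 = 83.24 ns.
Leg 3: γ = 22.38; τ_3 = 397/22.38 = 17.74 ns.
Leg 4: γ = 48.49; τ_4 = 188/48.49 = 3.877 ns.
Total: 343.0 + 83.24 + 17.74 + 3.877 ns.

τ = 448 ns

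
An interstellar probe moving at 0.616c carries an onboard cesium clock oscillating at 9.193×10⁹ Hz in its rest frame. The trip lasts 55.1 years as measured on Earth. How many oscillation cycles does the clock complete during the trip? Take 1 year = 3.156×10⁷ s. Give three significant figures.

γ = 1/√(1 − 0.616²) = 1/√0.6205 = 1.269
The oscillator's own cycle count is N = f × τ where τ is the proper time aboard the probe. τ = Δt/γ = 55.1/1.269 = 43.40 years = 1.370×10⁹ s.
N = 9.193×10⁹ × 1.370×10⁹ = 1.259×10¹⁹.

N = 1.26×10¹⁹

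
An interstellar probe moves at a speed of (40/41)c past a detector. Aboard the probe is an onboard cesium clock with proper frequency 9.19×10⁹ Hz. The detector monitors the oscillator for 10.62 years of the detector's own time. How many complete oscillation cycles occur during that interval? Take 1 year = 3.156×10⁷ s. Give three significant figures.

γ = 1/√(1 − (40/41)²) = 41/9 ≈ 4.556
During 10.62 years of lab time, the oscillator's proper time advances by τ = Δt/γ = 10.62/4.556 = 2.331 years = 7.357×10⁷ s.
N = f × τ = 9.19×10⁹ × 7.357×10⁷ = 6.761×10¹⁷.

N = 6.76×10¹⁷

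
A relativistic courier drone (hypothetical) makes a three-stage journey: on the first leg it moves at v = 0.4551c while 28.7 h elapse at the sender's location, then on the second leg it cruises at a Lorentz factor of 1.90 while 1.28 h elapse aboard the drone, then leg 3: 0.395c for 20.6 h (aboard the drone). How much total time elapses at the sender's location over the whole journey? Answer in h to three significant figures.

Δt = 53.6 h

Leg 1: 28.7 h is already measured at the sender's location.
Leg 2: γ = 1.90; Δt_2 = 1.900 × 1.28 = 2.432 h.
Leg 3: γ = 1/√(1 − 0.395²) = 1/√0.8440 = 1.089; Δt_3 = 1.089 × 20.6 = 22.42 h.
Total: 28.70 + 2.432 + 22.42 h.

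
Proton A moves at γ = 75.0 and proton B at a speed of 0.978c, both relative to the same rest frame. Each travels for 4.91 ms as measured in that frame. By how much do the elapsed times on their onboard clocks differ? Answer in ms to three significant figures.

A: γ = 75.0; τ_A = 4.91/75.00 = 0.06547 ms.
B: γ = 1/√(1 − 0.978²) = 1/√0.04352 = 4.794; τ_B = 4.91/4.794 = 1.024 ms.

|τ_A − τ_B| = 0.959 ms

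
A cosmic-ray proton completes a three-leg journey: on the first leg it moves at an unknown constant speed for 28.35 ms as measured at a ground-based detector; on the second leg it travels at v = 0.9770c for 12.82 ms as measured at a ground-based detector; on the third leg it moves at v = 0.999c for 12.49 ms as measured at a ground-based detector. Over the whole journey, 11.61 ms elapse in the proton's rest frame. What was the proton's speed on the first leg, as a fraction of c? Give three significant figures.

β = 0.956

Leg 1: speed unknown; τ_1 = 28.35/γ_1.
Leg 2: γ = 1/√(1 − 0.9770²) = 1/√0.04547 = 4.690; τ_2 = 12.82/4.690 = 2.734 ms.
Leg 3: γ = 1/√(1 − 0.999²) = 1/√0.001999 = 22.37; τ_3 = 12.49/22.37 = 0.5584 ms.
Total proper time: τ_1 + 2.734 + 0.5584 = 11.61, so τ_1 = 11.61 − 3.292 = 8.318 ms.
γ_1 = 28.35/8.318 = 3.408; β = √(1 − 1/γ²) = √0.9139.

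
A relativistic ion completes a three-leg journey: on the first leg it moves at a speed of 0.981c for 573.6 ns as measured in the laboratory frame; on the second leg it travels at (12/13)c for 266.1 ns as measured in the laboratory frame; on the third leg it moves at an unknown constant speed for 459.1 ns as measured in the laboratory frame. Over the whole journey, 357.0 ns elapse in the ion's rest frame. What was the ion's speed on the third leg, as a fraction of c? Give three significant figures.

Leg 1: γ = 1/√(1 − 0.981²) = 1/√0.03764 = 5.154; τ_1 = 573.6/5.154 = 111.3 ns.
Leg 2: γ = 1/√(1 − (12/13)²) = 13/5 = 2.600; τ_2 = 266.1/2.600 = 102.3 ns.
Leg 3: speed unknown; τ_3 = 459.1/γ_3.
Total proper time: 111.3 + 102.3 + τ_3 = 357.0, so τ_3 = 357.0 − 213.6 = 143.4 ns.
γ_3 = 459.1/143.4 = 3.202; β = √(1 − 1/γ²) = √0.9025.

β = 0.950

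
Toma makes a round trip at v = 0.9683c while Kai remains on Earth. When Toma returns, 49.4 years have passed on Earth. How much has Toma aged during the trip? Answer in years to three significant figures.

τ = 12.3 years

γ = 1/√(1 − 0.9683²) = 1/√0.06240 = 4.003
Toma's clock measures proper time along the trip: τ = Δt/γ = 49.4/4.003 years.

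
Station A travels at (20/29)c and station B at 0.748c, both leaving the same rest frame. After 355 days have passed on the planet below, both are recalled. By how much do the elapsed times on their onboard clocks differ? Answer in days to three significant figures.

A: γ = 1/√(1 − (20/29)²) = 29/21 ≈ 1.381; τ_A = 355/1.381 = 257.1 days.
B: γ = 1/√(1 − 0.748²) = 1/√0.4405 = 1.507; τ_B = 355/1.507 = 235.6 days.

|τ_A − τ_B| = 21.5 days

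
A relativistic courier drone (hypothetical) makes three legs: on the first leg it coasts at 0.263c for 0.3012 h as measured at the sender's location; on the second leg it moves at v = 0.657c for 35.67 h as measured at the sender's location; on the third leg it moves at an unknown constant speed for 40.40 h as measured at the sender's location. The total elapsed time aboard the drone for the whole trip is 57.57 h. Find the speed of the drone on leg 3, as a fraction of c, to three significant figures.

β = 0.659

Leg 1: γ = 1/√(1 − 0.263²) = 1/√0.9308 = 1.036; τ_1 = 0.3012/1.036 = 0.2906 h.
Leg 2: γ = 1/√(1 − 0.657²) = 1/√0.5684 = 1.326; τ_2 = 35.67/1.326 = 26.89 h.
Leg 3: speed unknown; τ_3 = 40.40/γ_3.
Total proper time: 0.2906 + 26.89 + τ_3 = 57.57, so τ_3 = 57.57 − 27.18 = 30.39 h.
γ_3 = 40.40/30.39 = 1.329; β = √(1 − 1/γ²) = √0.4342.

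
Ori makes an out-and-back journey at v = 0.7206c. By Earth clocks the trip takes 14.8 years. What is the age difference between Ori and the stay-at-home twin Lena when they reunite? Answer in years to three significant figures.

Δt − τ = 4.54 years

γ = 1/√(1 − 0.7206²) = 1/√0.4807 = 1.442
Ori's elapsed proper time: τ = 14.8/1.442 = 10.26 years.
Age gap = Δt − τ = 14.8 − 10.26 years.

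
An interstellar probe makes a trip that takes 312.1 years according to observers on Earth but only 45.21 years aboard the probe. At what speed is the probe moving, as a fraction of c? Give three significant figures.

The proper time is measured aboard the probe (both events occur at the probe's location); Δt is measured on Earth. γ = Δt/τ = 312.1/45.21 = 6.903.
β = √(1 − 1/γ²) = √(1 − 0.02098) = √0.9790

β = 0.989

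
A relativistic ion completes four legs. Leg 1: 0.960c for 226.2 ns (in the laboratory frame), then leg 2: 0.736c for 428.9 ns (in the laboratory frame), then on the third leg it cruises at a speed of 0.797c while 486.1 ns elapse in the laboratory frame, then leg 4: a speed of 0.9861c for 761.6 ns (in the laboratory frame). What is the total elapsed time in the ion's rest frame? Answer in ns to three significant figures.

Leg 1: γ = 1/√(1 − 0.960²) = 25/7 ≈ 3.571; τ_1 = 226.2/3.571 = 63.34 ns.
Leg 2: γ = 1/√(1 − 0.736²) = 1/√0.4583 = 1.477; τ_2 = 428.9/1.477 = 290.4 ns.
Leg 3: γ = 1/√(1 − 0.797²) = 1/√0.3648 = 1.656; τ_3 = 486.1/1.656 = 293.6 ns.
Leg 4: γ = 1/√(1 − 0.9861²) = 1/√0.02761 = 6.019; τ_4 = 761.6/6.019 = 126.5 ns.
Total: 63.34 + 290.4 + 293.6 + 126.5 ns.

τ = 774 ns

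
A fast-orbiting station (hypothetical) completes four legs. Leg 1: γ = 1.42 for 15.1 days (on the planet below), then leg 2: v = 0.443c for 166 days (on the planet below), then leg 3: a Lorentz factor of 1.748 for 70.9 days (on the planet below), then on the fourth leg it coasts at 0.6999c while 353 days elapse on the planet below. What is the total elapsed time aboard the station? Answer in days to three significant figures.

τ = 452 days

Leg 1: γ = 1.42; τ_1 = 15.1/1.420 = 10.63 days.
Leg 2: γ = 1/√(1 − 0.443²) = 1/√0.8038 = 1.115; τ_2 = 166/1.115 = 148.8 days.
Leg 3: γ = 1.748; τ_3 = 70.9/1.748 = 40.56 days.
Leg 4: γ = 1/√(1 − 0.6999²) = 1/√0.5101 = 1.400; τ_4 = 353/1.400 = 252.1 days.
Total: 10.63 + 148.8 + 40.56 + 252.1 days.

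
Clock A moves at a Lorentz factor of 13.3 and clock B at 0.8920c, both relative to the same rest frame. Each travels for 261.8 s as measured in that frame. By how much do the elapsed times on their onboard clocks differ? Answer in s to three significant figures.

|τ_A − τ_B| = 98.7 s

A: γ = 13.3; τ_A = 261.8/13.30 = 19.68 s.
B: γ = 1/√(1 − 0.8920²) = 1/√0.2043 = 2.212; τ_B = 261.8/2.212 = 118.3 s.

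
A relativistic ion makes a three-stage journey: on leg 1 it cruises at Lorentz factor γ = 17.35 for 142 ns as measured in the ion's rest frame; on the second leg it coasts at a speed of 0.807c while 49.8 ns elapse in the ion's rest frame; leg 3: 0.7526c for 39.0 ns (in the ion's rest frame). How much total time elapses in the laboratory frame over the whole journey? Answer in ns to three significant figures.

Δt = 2610 ns

Leg 1: γ = 17.35; Δt_1 = 17.35 × 142 = 2464 ns.
Leg 2: γ = 1/√(1 − 0.807²) = 1/√0.3488 = 1.693; Δt_2 = 1.693 × 49.8 = 84.33 ns.
Leg 3: γ = 1/√(1 − 0.7526²) = 1/√0.4336 = 1.519; Δt_3 = 1.519 × 39.0 = 59.23 ns.
Total: 2464 + 84.33 + 59.23 ns.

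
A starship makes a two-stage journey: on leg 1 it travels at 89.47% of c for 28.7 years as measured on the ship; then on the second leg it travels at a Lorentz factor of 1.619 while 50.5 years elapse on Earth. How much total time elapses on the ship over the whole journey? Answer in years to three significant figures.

τ = 59.9 years

Leg 1: 28.7 years is already measured on the ship.
Leg 2: γ = 1.619; τ_2 = 50.5/1.619 = 31.19 years.
Total: 28.70 + 31.19 years.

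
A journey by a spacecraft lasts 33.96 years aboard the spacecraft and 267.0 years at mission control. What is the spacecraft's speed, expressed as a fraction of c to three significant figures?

The proper time is measured aboard the spacecraft (both events occur at the spacecraft's location); Δt is measured at mission control. γ = Δt/τ = 267.0/33.96 = 7.862.
β = √(1 − 1/γ²) = √(1 − 0.01618) = √0.9838

β = 0.992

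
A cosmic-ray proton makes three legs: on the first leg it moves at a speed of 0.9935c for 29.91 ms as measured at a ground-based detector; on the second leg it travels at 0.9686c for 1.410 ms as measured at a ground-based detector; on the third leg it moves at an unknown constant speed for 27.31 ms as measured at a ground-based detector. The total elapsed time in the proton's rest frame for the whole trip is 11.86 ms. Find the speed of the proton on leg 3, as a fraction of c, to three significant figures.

Leg 1: γ = 1/√(1 − 0.9935²) = 1/√0.01296 = 8.785; τ_1 = 29.91/8.785 = 3.405 ms.
Leg 2: γ = 1/√(1 − 0.9686²) = 1/√0.06181 = 4.022; τ_2 = 1.410/4.022 = 0.3506 ms.
Leg 3: speed unknown; τ_3 = 27.31/γ_3.
Total proper time: 3.405 + 0.3506 + τ_3 = 11.86, so τ_3 = 11.86 − 3.755 = 8.105 ms.
γ_3 = 27.31/8.105 = 3.370; β = √(1 − 1/γ²) = √0.9119.

β = 0.955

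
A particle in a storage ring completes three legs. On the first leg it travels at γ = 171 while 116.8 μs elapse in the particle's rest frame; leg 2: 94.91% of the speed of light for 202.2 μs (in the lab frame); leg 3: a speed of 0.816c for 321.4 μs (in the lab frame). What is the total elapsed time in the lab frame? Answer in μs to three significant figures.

Δt = 2.05×10⁴ μs

Leg 1: γ = 171; Δt_1 = 171.0 × 116.8 = 1.997×10⁴ μs.
Leg 2: 202.2 μs is already measured in the lab frame.
Leg 3: 321.4 μs is already measured in the lab frame.
Total: 1.997×10⁴ + 202.2 + 321.4 μs.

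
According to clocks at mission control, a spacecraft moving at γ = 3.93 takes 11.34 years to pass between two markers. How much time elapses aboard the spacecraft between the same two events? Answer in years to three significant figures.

τ = 2.89 years

γ = 3.93
The interval measured at mission control is the dilated one; the clock aboard the spacecraft measures the proper time τ = Δt/γ = 11.34/3.930 years.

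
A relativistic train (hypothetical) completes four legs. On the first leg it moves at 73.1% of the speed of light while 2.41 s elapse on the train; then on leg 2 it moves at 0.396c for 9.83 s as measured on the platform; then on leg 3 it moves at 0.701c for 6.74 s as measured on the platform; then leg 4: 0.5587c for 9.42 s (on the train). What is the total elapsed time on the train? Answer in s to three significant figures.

Leg 1: 2.41 s is already measured on the train.
Leg 2: γ = 1/√(1 − 0.396²) = 1/√0.8432 = 1.089; τ_2 = 9.83/1.089 = 9.026 s.
Leg 3: γ = 1/√(1 − 0.701²) = 1/√0.5086 = 1.402; τ_3 = 6.74/1.402 = 4.807 s.
Leg 4: 9.42 s is already measured on the train.
Total: 2.410 + 9.026 + 4.807 + 9.420 s.

τ = 25.7 s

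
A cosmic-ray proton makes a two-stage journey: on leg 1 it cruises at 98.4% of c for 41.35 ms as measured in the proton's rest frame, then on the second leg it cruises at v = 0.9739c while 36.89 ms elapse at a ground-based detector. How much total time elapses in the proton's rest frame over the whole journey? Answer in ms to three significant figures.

Leg 1: 41.35 ms is already measured in the proton's rest frame.
Leg 2: γ = 1/√(1 − 0.9739²) = 1/√0.05152 = 4.406; τ_2 = 36.89/4.406 = 8.373 ms.
Total: 41.35 + 8.373 ms.

τ = 49.7 ms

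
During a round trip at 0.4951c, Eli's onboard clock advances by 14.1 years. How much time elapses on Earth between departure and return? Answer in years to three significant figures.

Δt = 16.2 years

γ = 1/√(1 − 0.4951²) = 1/√0.7549 = 1.151
Earth-frame duration is the dilated interval: Δt = γτ = 1.151 × 14.1 years.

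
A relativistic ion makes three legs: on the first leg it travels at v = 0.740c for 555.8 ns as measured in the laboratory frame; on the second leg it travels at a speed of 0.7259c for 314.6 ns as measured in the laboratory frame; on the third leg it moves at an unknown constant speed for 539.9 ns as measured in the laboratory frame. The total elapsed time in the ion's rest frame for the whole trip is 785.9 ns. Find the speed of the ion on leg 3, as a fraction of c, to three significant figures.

Leg 1: γ = 1/√(1 − 0.740²) = 1/√0.4524 = 1.487; τ_1 = 555.8/1.487 = 373.8 ns.
Leg 2: γ = 1/√(1 − 0.7259²) = 1/√0.4731 = 1.454; τ_2 = 314.6/1.454 = 216.4 ns.
Leg 3: speed unknown; τ_3 = 539.9/γ_3.
Total proper time: 373.8 + 216.4 + τ_3 = 785.9, so τ_3 = 785.9 − 590.2 = 195.7 ns.
γ_3 = 539.9/195.7 = 2.759; β = √(1 − 1/γ²) = √0.8686.

β = 0.932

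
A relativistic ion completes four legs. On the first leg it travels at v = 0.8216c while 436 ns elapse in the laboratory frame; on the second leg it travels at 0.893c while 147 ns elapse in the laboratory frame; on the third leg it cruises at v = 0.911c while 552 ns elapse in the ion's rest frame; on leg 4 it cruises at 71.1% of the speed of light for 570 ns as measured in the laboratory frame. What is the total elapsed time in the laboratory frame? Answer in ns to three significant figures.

Δt = 2490 ns

Leg 1: 436 ns is already measured in the laboratory frame.
Leg 2: 147 ns is already measured in the laboratory frame.
Leg 3: γ = 1/√(1 − 0.911²) = 1/√0.1701 = 2.425; Δt_3 = 2.425 × 552 = 1338 ns.
Leg 4: 570 ns is already measured in the laboratory frame.
Total: 436.0 + 147.0 + 1338 + 570.0 ns.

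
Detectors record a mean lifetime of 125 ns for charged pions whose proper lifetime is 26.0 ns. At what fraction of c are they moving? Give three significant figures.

β = 0.978

γ = Δt/τ₀ = 125/26.0 = 4.808
β = √(1 − 1/γ²) = √(1 − 0.04326) = √0.9567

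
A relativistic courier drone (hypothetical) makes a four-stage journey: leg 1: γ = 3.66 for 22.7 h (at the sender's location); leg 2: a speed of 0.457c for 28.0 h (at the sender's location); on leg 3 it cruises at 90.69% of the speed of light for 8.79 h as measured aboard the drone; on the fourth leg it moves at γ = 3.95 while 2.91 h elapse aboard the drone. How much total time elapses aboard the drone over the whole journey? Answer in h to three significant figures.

τ = 42.8 h

Leg 1: γ = 3.66; τ_1 = 22.7/3.660 = 6.202 h.
Leg 2: γ = 1/√(1 − 0.457²) = 1/√0.7912 = 1.124; τ_2 = 28.0/1.124 = 24.91 h.
Leg 3: 8.79 h is already measured aboard the drone.
Leg 4: 2.91 h is already measured aboard the drone.
Total: 6.202 + 24.91 + 8.790 + 2.910 h.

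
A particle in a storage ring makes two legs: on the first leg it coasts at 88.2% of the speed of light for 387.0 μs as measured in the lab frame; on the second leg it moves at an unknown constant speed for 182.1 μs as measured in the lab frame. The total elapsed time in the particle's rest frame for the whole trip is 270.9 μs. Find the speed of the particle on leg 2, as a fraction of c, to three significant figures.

β = 0.874

Leg 1: β = 0.882; γ = 1/√(1 − 0.882²) = 1/√0.2221 = 2.122; τ_1 = 387.0/2.122 = 182.4 μs.
Leg 2: speed unknown; τ_2 = 182.1/γ_2.
Total proper time: 182.4 + τ_2 = 270.9, so τ_2 = 270.9 − 182.4 = 88.53 μs.
γ_2 = 182.1/88.53 = 2.057; β = √(1 − 1/γ²) = √0.7637.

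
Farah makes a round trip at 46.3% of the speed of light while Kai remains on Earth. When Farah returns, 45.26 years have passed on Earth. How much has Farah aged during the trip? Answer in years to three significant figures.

β = 0.463; γ = 1/√(1 − 0.463²) = 1/√0.7856 = 1.128
Farah's clock measures proper time along the trip: τ = Δt/γ = 45.26/1.128 years.

τ = 40.1 years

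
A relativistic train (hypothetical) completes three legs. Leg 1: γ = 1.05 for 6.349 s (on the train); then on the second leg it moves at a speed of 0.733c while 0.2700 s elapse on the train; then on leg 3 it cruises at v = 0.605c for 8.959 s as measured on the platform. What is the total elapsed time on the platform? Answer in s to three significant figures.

Leg 1: γ = 1.05; Δt_1 = 1.050 × 6.349 = 6.666 s.
Leg 2: γ = 1/√(1 − 0.733²) = 1/√0.4627 = 1.470; Δt_2 = 1.470 × 0.2700 = 0.3969 s.
Leg 3: 8.959 s is already measured on the platform.
Total: 6.666 + 0.3969 + 8.959 s.

Δt = 16.0 s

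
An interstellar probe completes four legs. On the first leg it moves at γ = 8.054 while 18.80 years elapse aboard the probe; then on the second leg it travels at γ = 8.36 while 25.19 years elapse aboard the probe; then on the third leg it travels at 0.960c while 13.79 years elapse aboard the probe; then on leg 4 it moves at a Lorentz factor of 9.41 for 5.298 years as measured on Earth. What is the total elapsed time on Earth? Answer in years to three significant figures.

Δt = 417 years

Leg 1: γ = 8.054; Δt_1 = 8.054 × 18.80 = 151.4 years.
Leg 2: γ = 8.36; Δt_2 = 8.360 × 25.19 = 210.6 years.
Leg 3: γ = 1/√(1 − 0.960²) = 25/7 ≈ 3.571; Δt_3 = 3.571 × 13.79 = 49.25 years.
Leg 4: 5.298 years is already measured on Earth.
Total: 151.4 + 210.6 + 49.25 + 5.298 years.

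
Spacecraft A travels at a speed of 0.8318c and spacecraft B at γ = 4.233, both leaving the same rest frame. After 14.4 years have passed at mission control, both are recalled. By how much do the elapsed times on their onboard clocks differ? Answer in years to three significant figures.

A: γ = 1/√(1 − 0.8318²) = 1/√0.3081 = 1.802; τ_A = 14.4/1.802 = 7.993 years.
B: γ = 4.233; τ_B = 14.4/4.233 = 3.402 years.

|τ_A − τ_B| = 4.59 years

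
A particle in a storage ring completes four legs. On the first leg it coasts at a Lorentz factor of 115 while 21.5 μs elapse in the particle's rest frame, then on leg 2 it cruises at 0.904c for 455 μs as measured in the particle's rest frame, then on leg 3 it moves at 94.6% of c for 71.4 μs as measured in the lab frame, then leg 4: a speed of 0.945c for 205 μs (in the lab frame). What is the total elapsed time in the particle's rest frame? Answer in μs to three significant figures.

τ = 567 μs

Leg 1: 21.5 μs is already measured in the particle's rest frame.
Leg 2: 455 μs is already measured in the particle's rest frame.
Leg 3: β = 0.946; γ = 1/√(1 − 0.946²) = 1/√0.1051 = 3.085; τ_3 = 71.4/3.085 = 23.15 μs.
Leg 4: γ = 1/√(1 − 0.945²) = 1/√0.1070 = 3.057; τ_4 = 205/3.057 = 67.05 μs.
Total: 21.50 + 455.0 + 23.15 + 67.05 μs.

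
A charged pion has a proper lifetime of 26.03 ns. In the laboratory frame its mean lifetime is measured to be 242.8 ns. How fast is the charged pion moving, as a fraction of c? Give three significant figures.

β = 0.994

γ = Δt/τ₀ = 242.8/26.03 = 9.328
β = √(1 − 1/γ²) = √(1 − 0.01149) = √0.9885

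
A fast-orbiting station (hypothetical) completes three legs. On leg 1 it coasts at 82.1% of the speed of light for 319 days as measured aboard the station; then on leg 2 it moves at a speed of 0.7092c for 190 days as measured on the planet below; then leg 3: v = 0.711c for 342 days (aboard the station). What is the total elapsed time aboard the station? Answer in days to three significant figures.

Leg 1: 319 days is already measured aboard the station.
Leg 2: γ = 1/√(1 − 0.7092²) = 1/√0.4970 = 1.418; τ_2 = 190/1.418 = 134.0 days.
Leg 3: 342 days is already measured aboard the station.
Total: 319.0 + 134.0 + 342.0 days.

τ = 795 days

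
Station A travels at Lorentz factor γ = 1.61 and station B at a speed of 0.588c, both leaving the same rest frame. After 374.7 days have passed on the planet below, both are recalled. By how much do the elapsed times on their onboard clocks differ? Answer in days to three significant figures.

A: γ = 1.61; τ_A = 374.7/1.610 = 232.7 days.
B: γ = 1/√(1 − 0.588²) = 1/√0.6543 = 1.236; τ_B = 374.7/1.236 = 303.1 days.

|τ_A − τ_B| = 70.3 days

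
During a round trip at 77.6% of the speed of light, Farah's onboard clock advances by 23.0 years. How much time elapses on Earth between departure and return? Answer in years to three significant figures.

β = 0.776; γ = 1/√(1 − 0.776²) = 1/√0.3978 = 1.585
Earth-frame duration is the dilated interval: Δt = γτ = 1.585 × 23.0 years.

Δt = 36.5 years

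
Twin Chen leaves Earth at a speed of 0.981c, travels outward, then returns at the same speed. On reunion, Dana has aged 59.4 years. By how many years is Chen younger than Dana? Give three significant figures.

Δt − τ = 47.9 years

γ = 1/√(1 − 0.981²) = 1/√0.03764 = 5.154
Chen's elapsed proper time: τ = 59.4/5.154 = 11.52 years.
Age gap = Δt − τ = 59.4 − 11.52 years.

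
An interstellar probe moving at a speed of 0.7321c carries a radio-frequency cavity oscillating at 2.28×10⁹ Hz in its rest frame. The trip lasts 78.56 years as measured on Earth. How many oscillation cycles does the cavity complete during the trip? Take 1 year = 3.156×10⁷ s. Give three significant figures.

γ = 1/√(1 − 0.7321²) = 1/√0.4640 = 1.468
The oscillator's own cycle count is N = f × τ where τ is the proper time aboard the probe. τ = Δt/γ = 78.56/1.468 = 53.51 years = 1.689×10⁹ s.
N = 2.28×10⁹ × 1.689×10⁹ = 3.851×10¹⁸.

N = 3.85×10¹⁸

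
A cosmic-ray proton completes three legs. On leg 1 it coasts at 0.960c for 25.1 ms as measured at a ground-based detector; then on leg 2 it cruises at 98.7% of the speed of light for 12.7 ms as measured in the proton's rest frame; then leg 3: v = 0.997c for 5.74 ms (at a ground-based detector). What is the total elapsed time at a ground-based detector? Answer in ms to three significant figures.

Leg 1: 25.1 ms is already measured at a ground-based detector.
Leg 2: β = 0.987; γ = 1/√(1 − 0.987²) = 1/√0.02583 = 6.222; Δt_2 = 6.222 × 12.7 = 79.02 ms.
Leg 3: 5.74 ms is already measured at a ground-based detector.
Total: 25.10 + 79.02 + 5.740 ms.

Δt = 110 ms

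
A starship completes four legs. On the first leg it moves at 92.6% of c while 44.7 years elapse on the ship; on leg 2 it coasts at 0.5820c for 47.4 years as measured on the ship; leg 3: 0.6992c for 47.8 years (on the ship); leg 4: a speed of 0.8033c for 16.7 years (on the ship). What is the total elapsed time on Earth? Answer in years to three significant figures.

Δt = 272 years

Leg 1: β = 0.926; γ = 1/√(1 − 0.926²) = 1/√0.1425 = 2.649; Δt_1 = 2.649 × 44.7 = 118.4 years.
Leg 2: γ = 1/√(1 − 0.5820²) = 1/√0.6613 = 1.230; Δt_2 = 1.230 × 47.4 = 58.29 years.
Leg 3: γ = 1/√(1 − 0.6992²) = 1/√0.5111 = 1.399; Δt_3 = 1.399 × 47.8 = 66.86 years.
Leg 4: γ = 1/√(1 − 0.8033²) = 1/√0.3547 = 1.679; Δt_4 = 1.679 × 16.7 = 28.04 years.
Total: 118.4 + 58.29 + 66.86 + 28.04 years.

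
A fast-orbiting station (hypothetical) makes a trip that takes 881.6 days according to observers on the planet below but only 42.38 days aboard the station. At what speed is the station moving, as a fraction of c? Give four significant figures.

The proper time is measured aboard the station (both events occur at the station's location); Δt is measured on the planet below. γ = Δt/τ = 881.6/42.38 = 20.80.
β = √(1 − 1/γ²) = √(1 − 0.002311) = √0.9977

β = 0.9988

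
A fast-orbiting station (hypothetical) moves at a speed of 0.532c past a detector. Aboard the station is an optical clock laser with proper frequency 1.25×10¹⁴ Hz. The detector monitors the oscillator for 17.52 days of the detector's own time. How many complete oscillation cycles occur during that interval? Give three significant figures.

γ = 1/√(1 − 0.532²) = 1/√0.7170 = 1.181
During 17.52 days of lab time, the oscillator's proper time advances by τ = Δt/γ = 17.52/1.181 = 14.83 days = 1.282×10⁶ s.
N = f × τ = 1.25×10¹⁴ × 1.282×10⁶ = 1.602×10²⁰.

N = 1.60×10²⁰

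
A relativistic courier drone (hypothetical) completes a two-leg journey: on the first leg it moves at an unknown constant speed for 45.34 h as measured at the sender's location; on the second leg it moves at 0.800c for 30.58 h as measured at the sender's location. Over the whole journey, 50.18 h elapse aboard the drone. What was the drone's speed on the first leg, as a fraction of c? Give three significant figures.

Leg 1: speed unknown; τ_1 = 45.34/γ_1.
Leg 2: γ = 1/√(1 − 0.800²) = 5/3 ≈ 1.667; τ_2 = 30.58/1.667 = 18.35 h.
Total proper time: τ_1 + 18.35 = 50.18, so τ_1 = 50.18 − 18.35 = 31.83 h.
γ_1 = 45.34/31.83 = 1.424; β = √(1 − 1/γ²) = √0.5071.

β = 0.712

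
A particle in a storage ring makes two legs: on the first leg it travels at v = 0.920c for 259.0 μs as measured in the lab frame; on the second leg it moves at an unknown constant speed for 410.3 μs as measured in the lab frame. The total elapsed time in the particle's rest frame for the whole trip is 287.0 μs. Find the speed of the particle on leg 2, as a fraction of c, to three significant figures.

β = 0.892

Leg 1: γ = 1/√(1 − 0.920²) = 1/√0.1536 = 2.552; τ_1 = 259.0/2.552 = 101.5 μs.
Leg 2: speed unknown; τ_2 = 410.3/γ_2.
Total proper time: 101.5 + τ_2 = 287.0, so τ_2 = 287.0 − 101.5 = 185.5 μs.
γ_2 = 410.3/185.5 = 2.212; β = √(1 − 1/γ²) = √0.7956.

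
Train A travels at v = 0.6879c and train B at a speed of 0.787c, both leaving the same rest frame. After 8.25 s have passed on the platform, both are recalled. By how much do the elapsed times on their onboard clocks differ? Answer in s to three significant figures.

A: γ = 1/√(1 − 0.6879²) = 1/√0.5268 = 1.378; τ_A = 8.25/1.378 = 5.988 s.
B: γ = 1/√(1 − 0.787²) = 1/√0.3806 = 1.621; τ_B = 8.25/1.621 = 5.090 s.

|τ_A − τ_B| = 0.898 s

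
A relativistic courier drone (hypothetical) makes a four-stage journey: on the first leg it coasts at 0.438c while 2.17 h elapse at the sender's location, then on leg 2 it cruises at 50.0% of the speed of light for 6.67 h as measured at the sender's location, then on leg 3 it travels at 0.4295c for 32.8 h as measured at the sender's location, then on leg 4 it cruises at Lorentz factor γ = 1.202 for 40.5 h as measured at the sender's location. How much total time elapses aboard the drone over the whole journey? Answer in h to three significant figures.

τ = 71.0 h

Leg 1: γ = 1/√(1 − 0.438²) = 1/√0.8082 = 1.112; τ_1 = 2.17/1.112 = 1.951 h.
Leg 2: β = 0.500; γ = 1/√(1 − 0.500²) = 1/√0.7500 = 1.155; τ_2 = 6.67/1.155 = 5.776 h.
Leg 3: γ = 1/√(1 − 0.4295²) = 1/√0.8155 = 1.107; τ_3 = 32.8/1.107 = 29.62 h.
Leg 4: γ = 1.202; τ_4 = 40.5/1.202 = 33.69 h.
Total: 1.951 + 5.776 + 29.62 + 33.69 h.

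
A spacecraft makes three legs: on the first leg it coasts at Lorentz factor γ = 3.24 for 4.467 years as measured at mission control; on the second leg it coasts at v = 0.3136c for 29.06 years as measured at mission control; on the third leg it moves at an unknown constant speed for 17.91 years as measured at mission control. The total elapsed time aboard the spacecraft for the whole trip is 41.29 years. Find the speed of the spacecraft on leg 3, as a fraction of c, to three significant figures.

Leg 1: γ = 3.24; τ_1 = 4.467/3.240 = 1.379 years.
Leg 2: γ = 1/√(1 − 0.3136²) = 1/√0.9017 = 1.053; τ_2 = 29.06/1.053 = 27.59 years.
Leg 3: speed unknown; τ_3 = 17.91/γ_3.
Total proper time: 1.379 + 27.59 + τ_3 = 41.29, so τ_3 = 41.29 − 28.97 = 12.32 years.
γ_3 = 17.91/12.32 = 1.454; β = √(1 − 1/γ²) = √0.5270.

β = 0.726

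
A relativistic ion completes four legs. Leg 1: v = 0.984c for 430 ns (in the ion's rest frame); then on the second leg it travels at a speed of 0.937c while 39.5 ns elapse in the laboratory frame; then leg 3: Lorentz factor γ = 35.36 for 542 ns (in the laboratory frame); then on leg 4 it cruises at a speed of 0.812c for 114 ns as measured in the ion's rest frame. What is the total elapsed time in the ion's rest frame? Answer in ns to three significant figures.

τ = 573 ns

Leg 1: 430 ns is already measured in the ion's rest frame.
Leg 2: γ = 1/√(1 − 0.937²) = 1/√0.1220 = 2.863; τ_2 = 39.5/2.863 = 13.80 ns.
Leg 3: γ = 35.36; τ_3 = 542/35.36 = 15.33 ns.
Leg 4: 114 ns is already measured in the ion's rest frame.
Total: 430.0 + 13.80 + 15.33 + 114.0 ns.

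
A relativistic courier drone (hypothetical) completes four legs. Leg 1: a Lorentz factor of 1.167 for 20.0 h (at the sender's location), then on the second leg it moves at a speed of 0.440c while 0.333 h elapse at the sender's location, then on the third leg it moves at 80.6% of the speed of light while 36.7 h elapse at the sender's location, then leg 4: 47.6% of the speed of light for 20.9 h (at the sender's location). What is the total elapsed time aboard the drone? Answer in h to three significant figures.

Leg 1: γ = 1.167; τ_1 = 20.0/1.167 = 17.14 h.
Leg 2: γ = 1/√(1 − 0.440²) = 1/√0.8064 = 1.114; τ_2 = 0.333/1.114 = 0.2990 h.
Leg 3: β = 0.806; γ = 1/√(1 − 0.806²) = 1/√0.3504 = 1.689; τ_3 = 36.7/1.689 = 21.72 h.
Leg 4: β = 0.476; γ = 1/√(1 − 0.476²) = 1/√0.7734 = 1.137; τ_4 = 20.9/1.137 = 18.38 h.
Total: 17.14 + 0.2990 + 21.72 + 18.38 h.

τ = 57.5 h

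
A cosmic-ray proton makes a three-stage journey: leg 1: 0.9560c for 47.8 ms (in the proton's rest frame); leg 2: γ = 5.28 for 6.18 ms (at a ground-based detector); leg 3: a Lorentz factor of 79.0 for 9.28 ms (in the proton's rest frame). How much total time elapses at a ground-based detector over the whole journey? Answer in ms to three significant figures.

Δt = 902 ms

Leg 1: γ = 1/√(1 − 0.9560²) = 1/√0.08606 = 3.409; Δt_1 = 3.409 × 47.8 = 162.9 ms.
Leg 2: 6.18 ms is already measured at a ground-based detector.
Leg 3: γ = 79.0; Δt_3 = 79.00 × 9.28 = 733.1 ms.
Total: 162.9 + 6.180 + 733.1 ms.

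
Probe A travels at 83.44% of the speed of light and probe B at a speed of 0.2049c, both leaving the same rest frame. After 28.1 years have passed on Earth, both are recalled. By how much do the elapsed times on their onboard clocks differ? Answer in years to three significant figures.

|τ_A − τ_B| = 12.0 years

A: β = 0.8344; γ = 1/√(1 − 0.8344²) = 1/√0.3038 = 1.814; τ_A = 28.1/1.814 = 15.49 years.
B: γ = 1/√(1 − 0.2049²) = 1/√0.9580 = 1.022; τ_B = 28.1/1.022 = 27.50 years.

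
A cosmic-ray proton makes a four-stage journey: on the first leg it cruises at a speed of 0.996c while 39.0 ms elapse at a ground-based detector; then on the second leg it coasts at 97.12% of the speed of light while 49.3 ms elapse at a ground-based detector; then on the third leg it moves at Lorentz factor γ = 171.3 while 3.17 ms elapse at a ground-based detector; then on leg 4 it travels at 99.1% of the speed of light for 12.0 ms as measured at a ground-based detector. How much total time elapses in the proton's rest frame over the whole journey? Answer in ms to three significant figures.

τ = 16.9 ms

Leg 1: γ = 1/√(1 − 0.996²) = 1/√0.007984 = 11.19; τ_1 = 39.0/11.19 = 3.485 ms.
Leg 2: β = 0.9712; γ = 1/√(1 − 0.9712²) = 1/√0.05677 = 4.197; τ_2 = 49.3/4.197 = 11.75 ms.
Leg 3: γ = 171.3; τ_3 = 3.17/171.3 = 0.01851 ms.
Leg 4: β = 0.991; γ = 1/√(1 − 0.991²) = 1/√0.01792 = 7.470; τ_4 = 12.0/7.470 = 1.606 ms.
Total: 3.485 + 11.75 + 0.01851 + 1.606 ms.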